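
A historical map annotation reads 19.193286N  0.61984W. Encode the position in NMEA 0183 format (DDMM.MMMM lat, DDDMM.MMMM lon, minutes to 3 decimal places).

Lat: fractional part 0.193286 → 11.59716 minutes
λ: fractional part 0.619840 → 37.19040 minutes

1911.597,N / 00037.190,W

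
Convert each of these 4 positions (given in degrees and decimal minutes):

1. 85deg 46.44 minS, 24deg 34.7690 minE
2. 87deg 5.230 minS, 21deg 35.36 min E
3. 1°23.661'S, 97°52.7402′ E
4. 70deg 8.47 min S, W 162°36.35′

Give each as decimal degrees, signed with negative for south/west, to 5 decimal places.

1. -85.77400, 24.57948
2. -87.08717, 21.58933
3. -1.39435, 97.87900
4. -70.14117, -162.60583

Point 1:
  Lat: 46.44′ = 0.774000°; total 85.774000
  hemisphere S, so the sign is −
  Lon: 34.769′ = 0.579483°; total 24.579483
  E → positive
Point 2:
  Latitude: 87 + 5.23/60 = 87.087167
  S → negative
  Longitude: 35.36′ = 0.589333°; total 21.589333
  E ⇒ keep positive
Point 3:
  Latitude: 1 + 23.661/60 = 1.394350
  S → negative
  Lon: 97 + 52.7402/60 = 97.879003
  E ⇒ keep positive
Point 4:
  φ: 70 + 8.47/60 = 70.141167
  S → negative
  Lon: 36.35′ = 0.605833°; total 162.605833
  W → negative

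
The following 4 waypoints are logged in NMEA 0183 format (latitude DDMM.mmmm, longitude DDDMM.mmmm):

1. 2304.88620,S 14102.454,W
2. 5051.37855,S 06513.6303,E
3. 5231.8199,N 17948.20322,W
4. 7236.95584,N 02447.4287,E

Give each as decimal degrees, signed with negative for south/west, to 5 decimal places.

1. -23.08144, -141.04090
2. -50.85631, 65.22717
3. 52.53033, -179.80339
4. 72.61593, 24.79048

Point 1:
  Latitude: degrees = first 2 digits = 23, minutes = 4.8862; 23 + 4.8862/60 = 23.081437
  S → negative
  λ: split at 3 digits → 141° and 2.454′; 141 + 2.454/60 = 141.040900
  hemisphere W, so the sign is −
Point 2:
  φ: split at 2 digits → 50° and 51.37855′; 50 + 51.37855/60 = 50.856309
  S → negative
  Lon: split at 3 digits → 065° and 13.6303′; 65 + 13.6303/60 = 65.227172
  E → positive
Point 3:
  Latitude: split at 2 digits → 52° and 31.8199′; 52 + 31.8199/60 = 52.530332
  N → positive
  λ: split at 3 digits → 179° and 48.20322′; 179 + 48.20322/60 = 179.803387
  hemisphere W, so the sign is −
Point 4:
  Latitude: split at 2 digits → 72° and 36.95584′; 72 + 36.95584/60 = 72.615931
  N → positive
  λ: split at 3 digits → 024° and 47.4287′; 24 + 47.4287/60 = 24.790478
  E → positive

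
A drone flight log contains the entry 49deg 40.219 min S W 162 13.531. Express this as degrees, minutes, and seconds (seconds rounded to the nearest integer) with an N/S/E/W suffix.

49°40′13″ S, 162°13′32″ W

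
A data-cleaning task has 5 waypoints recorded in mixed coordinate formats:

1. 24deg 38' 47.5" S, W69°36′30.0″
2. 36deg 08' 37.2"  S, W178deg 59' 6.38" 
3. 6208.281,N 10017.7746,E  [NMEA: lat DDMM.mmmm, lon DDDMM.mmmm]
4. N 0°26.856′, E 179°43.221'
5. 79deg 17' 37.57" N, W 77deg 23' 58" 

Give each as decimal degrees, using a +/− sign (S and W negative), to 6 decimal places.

1. -24.646528, -69.608333
2. -36.143667, -178.985106
3. 62.138017, 100.296243
4. 0.447600, 179.720350
5. 79.293769, -77.399444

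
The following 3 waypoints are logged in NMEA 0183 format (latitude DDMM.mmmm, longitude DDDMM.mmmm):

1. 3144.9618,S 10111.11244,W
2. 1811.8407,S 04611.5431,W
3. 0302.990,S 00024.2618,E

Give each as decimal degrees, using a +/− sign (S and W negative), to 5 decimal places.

Point 1:
  Latitude: degrees = first 2 digits = 31, minutes = 44.9618; 31 + 44.9618/60 = 31.749363
  S → negative
  λ: split at 3 digits → 101° and 11.11244′; 101 + 11.11244/60 = 101.185207
  W ⇒ negate
Point 2:
  φ: split at 2 digits → 18° and 11.8407′; 18 + 11.8407/60 = 18.197345
  S → negative
  Lon: split at 3 digits → 046° and 11.5431′; 46 + 11.5431/60 = 46.192385
  W → negative
Point 3:
  φ: split at 2 digits → 03° and 2.99′; 3 + 2.99/60 = 3.049833
  hemisphere S, so the sign is −
  λ: degrees = first 3 digits = 0, minutes = 24.2618; 0 + 24.2618/60 = 0.404363
  E → positive

1. -31.74936, -101.18521
2. -18.19735, -46.19239
3. -3.04983, 0.40436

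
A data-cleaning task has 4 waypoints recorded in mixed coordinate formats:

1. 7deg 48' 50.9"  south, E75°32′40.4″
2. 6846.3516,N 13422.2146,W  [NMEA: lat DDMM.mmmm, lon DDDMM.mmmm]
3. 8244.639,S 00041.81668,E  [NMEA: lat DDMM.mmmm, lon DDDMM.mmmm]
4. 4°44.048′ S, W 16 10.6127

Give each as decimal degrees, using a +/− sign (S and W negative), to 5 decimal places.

1. -7.81414, 75.54456
2. 68.77253, -134.37024
3. -82.74398, 0.69694
4. -4.73413, -16.17688

Point 1:
  Lat: 7 + 48/60 + 50.9/3600 = 7.814139
  hemisphere S, so the sign is −
  Longitude: 75 + 32/60 + 40.4/3600 = 75.544556
  E → positive
Point 2:
  Latitude: degrees = first 2 digits = 68, minutes = 46.3516; 68 + 46.3516/60 = 68.772527
  N ⇒ keep positive
  Lon: split at 3 digits → 134° and 22.2146′; 134 + 22.2146/60 = 134.370243
  W → negative
Point 3:
  Latitude: degrees = first 2 digits = 82, minutes = 44.639; 82 + 44.639/60 = 82.743983
  S ⇒ negate
  Longitude: split at 3 digits → 000° and 41.81668′; 0 + 41.81668/60 = 0.696945
  E ⇒ keep positive
Point 4:
  φ: 4 + 44.048/60 = 4.734133
  hemisphere S, so the sign is −
  λ: 16 + 10.6127/60 = 16.176878
  W ⇒ negate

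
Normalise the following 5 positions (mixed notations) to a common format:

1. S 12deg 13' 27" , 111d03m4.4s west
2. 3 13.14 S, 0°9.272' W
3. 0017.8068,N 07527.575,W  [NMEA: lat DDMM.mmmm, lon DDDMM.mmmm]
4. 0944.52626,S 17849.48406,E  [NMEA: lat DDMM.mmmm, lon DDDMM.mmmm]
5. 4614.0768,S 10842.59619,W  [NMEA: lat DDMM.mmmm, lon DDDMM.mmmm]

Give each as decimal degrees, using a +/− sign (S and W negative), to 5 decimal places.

Point 1:
  Latitude: 12 + 13/60 + 27/3600 = 12.224167
  hemisphere S, so the sign is −
  Longitude: 111° + 3/60 + 4.4/3600 = 111 + 0.050000 + 0.001222 = 111.051222
  hemisphere W, so the sign is −
Point 2:
  Lat: 3 + 13.14/60 = 3.219000
  S → negative
  Longitude: 9.272′ = 0.154533°; total 0.154533
  W → negative
Point 3:
  φ: degrees = first 2 digits = 0, minutes = 17.8068; 0 + 17.8068/60 = 0.296780
  N ⇒ keep positive
  Longitude: split at 3 digits → 075° and 27.575′; 75 + 27.575/60 = 75.459583
  hemisphere W, so the sign is −
Point 4:
  Lat: degrees = first 2 digits = 9, minutes = 44.52626; 9 + 44.52626/60 = 9.742104
  S ⇒ negate
  Lon: degrees = first 3 digits = 178, minutes = 49.48406; 178 + 49.48406/60 = 178.824734
  E → positive
Point 5:
  Lat: split at 2 digits → 46° and 14.0768′; 46 + 14.0768/60 = 46.234613
  S → negative
  Longitude: degrees = first 3 digits = 108, minutes = 42.59619; 108 + 42.59619/60 = 108.709937
  W ⇒ negate

1. -12.22417, -111.05122
2. -3.21900, -0.15453
3. 0.29678, -75.45958
4. -9.74210, 178.82473
5. -46.23461, -108.70994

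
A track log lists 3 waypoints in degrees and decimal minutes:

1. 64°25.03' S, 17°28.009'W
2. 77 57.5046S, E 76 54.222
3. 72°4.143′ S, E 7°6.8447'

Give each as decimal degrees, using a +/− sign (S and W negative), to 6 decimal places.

Point 1:
  φ: 64 + 25.03/60 = 64.4171667
  S → negative
  Lon: 17 + 28.009/60 = 17.4668167
  W → negative
Point 2:
  φ: 77 + 57.5046/60 = 77.9584100
  S → negative
  Longitude: 76 + 54.222/60 = 76.9037000
  E → positive
Point 3:
  Latitude: 72 + 4.143/60 = 72.0690500
  hemisphere S, so the sign is −
  Longitude: 6.8447′ = 0.114078°; total 7.1140783
  E → positive

1. -64.417167, -17.466817
2. -77.958410, 76.903700
3. -72.069050, 7.114078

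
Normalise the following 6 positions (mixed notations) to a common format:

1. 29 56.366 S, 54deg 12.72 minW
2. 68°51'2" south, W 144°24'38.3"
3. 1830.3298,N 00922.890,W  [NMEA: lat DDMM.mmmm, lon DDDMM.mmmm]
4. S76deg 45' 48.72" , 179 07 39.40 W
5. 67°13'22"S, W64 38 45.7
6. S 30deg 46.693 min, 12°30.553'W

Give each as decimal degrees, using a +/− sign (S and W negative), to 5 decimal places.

1. -29.93943, -54.21200
2. -68.85056, -144.41064
3. 18.50550, -9.38150
4. -76.76353, -179.12761
5. -67.22278, -64.64603
6. -30.77822, -12.50922

Point 1:
  Latitude: 56.366′ = 0.939433°; total 29.939433
  S ⇒ negate
  Longitude: 54 + 12.72/60 = 54.212000
  W → negative
Point 2:
  Latitude: 68° + 51/60 + 2/3600 = 68 + 0.850000 + 0.000556 = 68.850556
  S → negative
  λ: 144° + 24/60 + 38.3/3600 = 144 + 0.400000 + 0.010639 = 144.410639
  hemisphere W, so the sign is −
Point 3:
  φ: degrees = first 2 digits = 18, minutes = 30.3298; 18 + 30.3298/60 = 18.505497
  N ⇒ keep positive
  Lon: degrees = first 3 digits = 9, minutes = 22.89; 9 + 22.89/60 = 9.381500
  hemisphere W, so the sign is −
Point 4:
  Lat: 45′ + 48.72″ = 45.81200′; 76 + 45.81200/60 = 76.763533
  hemisphere S, so the sign is −
  Lon: 7′ + 39.4″ = 7.65667′; 179 + 7.65667/60 = 179.127611
  W ⇒ negate
Point 5:
  Latitude: 67° + 13/60 + 22/3600 = 67 + 0.216667 + 0.006111 = 67.222778
  S → negative
  Longitude: 64° + 38/60 + 45.7/3600 = 64 + 0.633333 + 0.012694 = 64.646028
  W ⇒ negate
Point 6:
  Latitude: 30 + 46.693/60 = 30.778217
  S ⇒ negate
  Lon: 12 + 30.553/60 = 12.509217
  W ⇒ negate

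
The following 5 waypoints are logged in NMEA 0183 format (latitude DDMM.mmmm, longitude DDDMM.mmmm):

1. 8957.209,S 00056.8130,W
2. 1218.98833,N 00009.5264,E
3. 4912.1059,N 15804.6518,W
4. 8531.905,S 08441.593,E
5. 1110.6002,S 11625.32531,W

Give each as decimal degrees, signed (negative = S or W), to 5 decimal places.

1. -89.95348, -0.94688
2. 12.31647, 0.15877
3. 49.20177, -158.07753
4. -85.53175, 84.69322
5. -11.17667, -116.42209

Point 1:
  Lat: degrees = first 2 digits = 89, minutes = 57.209; 89 + 57.209/60 = 89.953483
  hemisphere S, so the sign is −
  Longitude: degrees = first 3 digits = 0, minutes = 56.813; 0 + 56.813/60 = 0.946883
  hemisphere W, so the sign is −
Point 2:
  Lat: split at 2 digits → 12° and 18.98833′; 12 + 18.98833/60 = 12.316472
  N → positive
  Longitude: split at 3 digits → 000° and 9.5264′; 0 + 9.5264/60 = 0.158773
  E ⇒ keep positive
Point 3:
  Lat: degrees = first 2 digits = 49, minutes = 12.1059; 49 + 12.1059/60 = 49.201765
  N → positive
  λ: degrees = first 3 digits = 158, minutes = 4.6518; 158 + 4.6518/60 = 158.077530
  hemisphere W, so the sign is −
Point 4:
  Latitude: degrees = first 2 digits = 85, minutes = 31.905; 85 + 31.905/60 = 85.531750
  S ⇒ negate
  Longitude: split at 3 digits → 084° and 41.593′; 84 + 41.593/60 = 84.693217
  E ⇒ keep positive
Point 5:
  φ: degrees = first 2 digits = 11, minutes = 10.6002; 11 + 10.6002/60 = 11.176670
  hemisphere S, so the sign is −
  λ: split at 3 digits → 116° and 25.32531′; 116 + 25.32531/60 = 116.422089
  W → negative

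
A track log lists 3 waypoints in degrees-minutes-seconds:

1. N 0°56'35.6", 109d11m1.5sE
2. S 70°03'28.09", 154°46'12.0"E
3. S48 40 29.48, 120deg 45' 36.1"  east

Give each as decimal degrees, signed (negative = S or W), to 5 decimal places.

Point 1:
  Lat: 56′ + 35.6″ = 56.59333′; 0 + 56.59333/60 = 0.943222
  N → positive
  Longitude: 109° + 11/60 + 1.5/3600 = 109 + 0.183333 + 0.000417 = 109.183750
  E ⇒ keep positive
Point 2:
  Latitude: 3′ + 28.09″ = 3.46817′; 70 + 3.46817/60 = 70.057803
  S → negative
  Longitude: 46′ + 12″ = 46.20000′; 154 + 46.20000/60 = 154.770000
  E → positive
Point 3:
  Lat: 48 + 40/60 + 29.48/3600 = 48.674856
  hemisphere S, so the sign is −
  λ: 120 + 45/60 + 36.1/3600 = 120.760028
  E ⇒ keep positive

1. 0.94322, 109.18375
2. -70.05780, 154.77000
3. -48.67486, 120.76003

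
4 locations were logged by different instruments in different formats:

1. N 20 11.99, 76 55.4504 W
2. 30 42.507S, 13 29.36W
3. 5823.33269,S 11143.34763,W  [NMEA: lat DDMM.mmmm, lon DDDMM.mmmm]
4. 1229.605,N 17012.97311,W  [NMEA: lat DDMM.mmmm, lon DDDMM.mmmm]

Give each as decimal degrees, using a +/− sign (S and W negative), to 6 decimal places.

1. 20.199833, -76.924173
2. -30.708450, -13.489333
3. -58.388878, -111.722461
4. 12.493417, -170.216219

Point 1:
  φ: 11.99′ = 0.199833°; total 20.1998333
  N → positive
  Longitude: 76 + 55.4504/60 = 76.9241733
  hemisphere W, so the sign is −
Point 2:
  Lat: 30 + 42.507/60 = 30.7084500
  S → negative
  λ: 13 + 29.36/60 = 13.4893333
  W ⇒ negate
Point 3:
  Latitude: degrees = first 2 digits = 58, minutes = 23.33269; 58 + 23.33269/60 = 58.3888782
  S → negative
  λ: split at 3 digits → 111° and 43.34763′; 111 + 43.34763/60 = 111.7224605
  hemisphere W, so the sign is −
Point 4:
  Latitude: split at 2 digits → 12° and 29.605′; 12 + 29.605/60 = 12.4934167
  N → positive
  Lon: split at 3 digits → 170° and 12.97311′; 170 + 12.97311/60 = 170.2162185
  hemisphere W, so the sign is −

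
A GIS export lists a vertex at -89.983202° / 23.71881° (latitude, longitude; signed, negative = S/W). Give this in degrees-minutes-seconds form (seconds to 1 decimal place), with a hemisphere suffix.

Latitude is negative → S; |value| = 89.983202
Latitude: 0.983202° → 58.99212′; 0.99212 × 60 = 59.527″
λ: whole degrees 23; 43.12860′ → 43′ and 7.716″

89°58′59.5″ S, 23°43′7.7″ E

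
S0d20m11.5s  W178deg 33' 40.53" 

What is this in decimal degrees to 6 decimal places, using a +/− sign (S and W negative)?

Lat: 0° + 20/60 + 11.5/3600 = 0 + 0.333333 + 0.003194 = 0.3365278
S ⇒ negate
Lon: 33′ + 40.53″ = 33.67550′; 178 + 33.67550/60 = 178.5612583
W ⇒ negate

-0.336528, -178.561258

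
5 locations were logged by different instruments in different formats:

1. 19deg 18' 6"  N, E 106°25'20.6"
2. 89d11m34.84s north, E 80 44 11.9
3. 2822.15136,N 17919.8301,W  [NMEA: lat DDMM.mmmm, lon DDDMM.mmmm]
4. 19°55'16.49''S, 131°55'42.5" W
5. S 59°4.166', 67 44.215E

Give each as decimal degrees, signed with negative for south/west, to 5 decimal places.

Point 1:
  Lat: 18′ + 6″ = 18.10000′; 19 + 18.10000/60 = 19.301667
  N → positive
  Longitude: 106 + 25/60 + 20.6/3600 = 106.422389
  E → positive
Point 2:
  Lat: 89° + 11/60 + 34.84/3600 = 89 + 0.183333 + 0.009678 = 89.193011
  N ⇒ keep positive
  Longitude: 80 + 44/60 + 11.9/3600 = 80.736639
  E → positive
Point 3:
  Lat: degrees = first 2 digits = 28, minutes = 22.15136; 28 + 22.15136/60 = 28.369189
  N ⇒ keep positive
  Lon: degrees = first 3 digits = 179, minutes = 19.8301; 179 + 19.8301/60 = 179.330502
  W ⇒ negate
Point 4:
  φ: 55′ + 16.49″ = 55.27483′; 19 + 55.27483/60 = 19.921247
  S → negative
  λ: 131° + 55/60 + 42.5/3600 = 131 + 0.916667 + 0.011806 = 131.928472
  hemisphere W, so the sign is −
Point 5:
  Lat: 4.166′ = 0.069433°; total 59.069433
  S → negative
  λ: 44.215′ = 0.736917°; total 67.736917
  E → positive

1. 19.30167, 106.42239
2. 89.19301, 80.73664
3. 28.36919, -179.33050
4. -19.92125, -131.92847
5. -59.06943, 67.73692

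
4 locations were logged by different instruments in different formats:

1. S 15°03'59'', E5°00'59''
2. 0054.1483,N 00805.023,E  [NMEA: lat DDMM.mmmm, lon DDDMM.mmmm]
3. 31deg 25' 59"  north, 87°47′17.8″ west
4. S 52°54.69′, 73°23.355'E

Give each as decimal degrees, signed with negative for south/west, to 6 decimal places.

1. -15.066389, 5.016389
2. 0.902472, 8.083717
3. 31.433056, -87.788278
4. -52.911500, 73.389250

Point 1:
  Latitude: 3′ + 59″ = 3.98333′; 15 + 3.98333/60 = 15.0663889
  S → negative
  Longitude: 5° + 0/60 + 59/3600 = 5 + 0.000000 + 0.016389 = 5.0163889
  E ⇒ keep positive
Point 2:
  Lat: split at 2 digits → 00° and 54.1483′; 0 + 54.1483/60 = 0.9024717
  N → positive
  Lon: split at 3 digits → 008° and 5.023′; 8 + 5.023/60 = 8.0837167
  E ⇒ keep positive
Point 3:
  φ: 31° + 25/60 + 59/3600 = 31 + 0.416667 + 0.016389 = 31.4330556
  N → positive
  λ: 87 + 47/60 + 17.8/3600 = 87.7882778
  W → negative
Point 4:
  Lat: 52 + 54.69/60 = 52.9115000
  S ⇒ negate
  Lon: 73 + 23.355/60 = 73.3892500
  E → positive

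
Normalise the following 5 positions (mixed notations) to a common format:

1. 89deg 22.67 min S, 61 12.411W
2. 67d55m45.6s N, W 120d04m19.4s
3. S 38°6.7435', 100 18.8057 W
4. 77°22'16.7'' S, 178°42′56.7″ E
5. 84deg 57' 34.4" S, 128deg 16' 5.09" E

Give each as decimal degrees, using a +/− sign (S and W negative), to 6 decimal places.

Point 1:
  Lat: 22.67′ = 0.377833°; total 89.3778333
  hemisphere S, so the sign is −
  Longitude: 12.411′ = 0.206850°; total 61.2068500
  hemisphere W, so the sign is −
Point 2:
  Latitude: 67° + 55/60 + 45.6/3600 = 67 + 0.916667 + 0.012667 = 67.9293333
  N ⇒ keep positive
  Longitude: 120° + 4/60 + 19.4/3600 = 120 + 0.066667 + 0.005389 = 120.0720556
  W ⇒ negate
Point 3:
  Latitude: 38 + 6.7435/60 = 38.1123917
  S ⇒ negate
  Longitude: 100 + 18.8057/60 = 100.3134283
  hemisphere W, so the sign is −
Point 4:
  Latitude: 77° + 22/60 + 16.7/3600 = 77 + 0.366667 + 0.004639 = 77.3713056
  S ⇒ negate
  λ: 178° + 42/60 + 56.7/3600 = 178 + 0.700000 + 0.015750 = 178.7157500
  E ⇒ keep positive
Point 5:
  Lat: 84° + 57/60 + 34.4/3600 = 84 + 0.950000 + 0.009556 = 84.9595556
  S ⇒ negate
  Longitude: 128° + 16/60 + 5.09/3600 = 128 + 0.266667 + 0.001414 = 128.2680806
  E → positive

1. -89.377833, -61.206850
2. 67.929333, -120.072056
3. -38.112392, -100.313428
4. -77.371306, 178.715750
5. -84.959556, 128.268081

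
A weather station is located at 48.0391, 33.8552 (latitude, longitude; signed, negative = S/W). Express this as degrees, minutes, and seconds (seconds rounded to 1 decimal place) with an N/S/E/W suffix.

48°02′20.8″ N, 33°51′18.7″ E

Lat: whole degrees 48; 2.34600′ → 2′ and 20.760″
Lon: 0.855200° → 51.31200′; 0.31200 × 60 = 18.720″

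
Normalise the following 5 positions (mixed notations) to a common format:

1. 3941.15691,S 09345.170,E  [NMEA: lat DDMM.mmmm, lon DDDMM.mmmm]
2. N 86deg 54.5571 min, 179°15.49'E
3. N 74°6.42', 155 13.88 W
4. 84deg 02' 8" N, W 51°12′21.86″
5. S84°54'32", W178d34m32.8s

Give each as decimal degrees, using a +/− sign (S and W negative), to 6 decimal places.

1. -39.685949, 93.752833
2. 86.909285, 179.258167
3. 74.107000, -155.231333
4. 84.035556, -51.206072
5. -84.908889, -178.575778

Point 1:
  Latitude: split at 2 digits → 39° and 41.15691′; 39 + 41.15691/60 = 39.6859485
  hemisphere S, so the sign is −
  Lon: split at 3 digits → 093° and 45.17′; 93 + 45.17/60 = 93.7528333
  E → positive
Point 2:
  φ: 54.5571′ = 0.909285°; total 86.9092850
  N → positive
  Lon: 179 + 15.49/60 = 179.2581667
  E ⇒ keep positive
Point 3:
  φ: 74 + 6.42/60 = 74.1070000
  N → positive
  Longitude: 13.88′ = 0.231333°; total 155.2313333
  hemisphere W, so the sign is −
Point 4:
  φ: 84° + 2/60 + 8/3600 = 84 + 0.033333 + 0.002222 = 84.0355556
  N → positive
  Longitude: 51° + 12/60 + 21.86/3600 = 51 + 0.200000 + 0.006072 = 51.2060722
  W → negative
Point 5:
  Latitude: 84° + 54/60 + 32/3600 = 84 + 0.900000 + 0.008889 = 84.9088889
  hemisphere S, so the sign is −
  Lon: 34′ + 32.8″ = 34.54667′; 178 + 34.54667/60 = 178.5757778
  hemisphere W, so the sign is −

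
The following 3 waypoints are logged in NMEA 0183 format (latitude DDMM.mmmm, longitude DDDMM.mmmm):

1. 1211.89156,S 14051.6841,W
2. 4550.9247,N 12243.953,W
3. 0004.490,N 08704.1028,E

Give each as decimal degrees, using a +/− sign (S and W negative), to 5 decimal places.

Point 1:
  φ: degrees = first 2 digits = 12, minutes = 11.89156; 12 + 11.89156/60 = 12.198193
  S → negative
  Longitude: degrees = first 3 digits = 140, minutes = 51.6841; 140 + 51.6841/60 = 140.861402
  hemisphere W, so the sign is −
Point 2:
  φ: degrees = first 2 digits = 45, minutes = 50.9247; 45 + 50.9247/60 = 45.848745
  N ⇒ keep positive
  λ: degrees = first 3 digits = 122, minutes = 43.953; 122 + 43.953/60 = 122.732550
  W → negative
Point 3:
  φ: degrees = first 2 digits = 0, minutes = 4.49; 0 + 4.49/60 = 0.074833
  N → positive
  Lon: split at 3 digits → 087° and 4.1028′; 87 + 4.1028/60 = 87.068380
  E → positive

1. -12.19819, -140.86140
2. 45.84875, -122.73255
3. 0.07483, 87.06838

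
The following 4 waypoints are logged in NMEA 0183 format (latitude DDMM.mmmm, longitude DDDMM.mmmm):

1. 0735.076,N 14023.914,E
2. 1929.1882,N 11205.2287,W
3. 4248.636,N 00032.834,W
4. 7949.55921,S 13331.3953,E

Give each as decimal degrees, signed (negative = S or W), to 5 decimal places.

1. 7.58460, 140.39857
2. 19.48647, -112.08715
3. 42.81060, -0.54723
4. -79.82599, 133.52326

Point 1:
  Latitude: degrees = first 2 digits = 7, minutes = 35.076; 7 + 35.076/60 = 7.584600
  N → positive
  Lon: degrees = first 3 digits = 140, minutes = 23.914; 140 + 23.914/60 = 140.398567
  E ⇒ keep positive
Point 2:
  φ: degrees = first 2 digits = 19, minutes = 29.1882; 19 + 29.1882/60 = 19.486470
  N ⇒ keep positive
  Lon: degrees = first 3 digits = 112, minutes = 5.2287; 112 + 5.2287/60 = 112.087145
  W ⇒ negate
Point 3:
  Lat: split at 2 digits → 42° and 48.636′; 42 + 48.636/60 = 42.810600
  N → positive
  Lon: split at 3 digits → 000° and 32.834′; 0 + 32.834/60 = 0.547233
  W → negative
Point 4:
  Lat: degrees = first 2 digits = 79, minutes = 49.55921; 79 + 49.55921/60 = 79.825987
  S ⇒ negate
  Longitude: degrees = first 3 digits = 133, minutes = 31.3953; 133 + 31.3953/60 = 133.523255
  E → positive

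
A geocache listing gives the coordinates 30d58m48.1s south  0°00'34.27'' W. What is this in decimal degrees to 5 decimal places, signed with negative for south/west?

Latitude: 30 + 58/60 + 48.1/3600 = 30.980028
hemisphere S, so the sign is −
Longitude: 0′ + 34.27″ = 0.57117′; 0 + 0.57117/60 = 0.009519
W ⇒ negate

-30.98003, -0.00952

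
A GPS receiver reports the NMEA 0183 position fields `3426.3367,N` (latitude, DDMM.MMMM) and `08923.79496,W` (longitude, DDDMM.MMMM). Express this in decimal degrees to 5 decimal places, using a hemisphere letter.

φ: degrees = first 2 digits = 34, minutes = 26.3367; 34 + 26.3367/60 = 34.438945
Longitude: split at 3 digits → 089° and 23.79496′; 89 + 23.79496/60 = 89.396583

34.43895° N, 89.39658° W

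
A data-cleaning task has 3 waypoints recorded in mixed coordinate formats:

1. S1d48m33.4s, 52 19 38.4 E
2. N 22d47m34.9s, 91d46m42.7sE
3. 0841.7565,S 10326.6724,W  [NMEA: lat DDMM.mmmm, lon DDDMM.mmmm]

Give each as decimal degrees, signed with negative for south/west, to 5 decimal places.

1. -1.80928, 52.32733
2. 22.79303, 91.77853
3. -8.69594, -103.44454

Point 1:
  Lat: 1 + 48/60 + 33.4/3600 = 1.809278
  hemisphere S, so the sign is −
  λ: 19′ + 38.4″ = 19.64000′; 52 + 19.64000/60 = 52.327333
  E → positive
Point 2:
  Latitude: 22 + 47/60 + 34.9/3600 = 22.793028
  N → positive
  Longitude: 91 + 46/60 + 42.7/3600 = 91.778528
  E → positive
Point 3:
  φ: degrees = first 2 digits = 8, minutes = 41.7565; 8 + 41.7565/60 = 8.695942
  S ⇒ negate
  Lon: degrees = first 3 digits = 103, minutes = 26.6724; 103 + 26.6724/60 = 103.444540
  W ⇒ negate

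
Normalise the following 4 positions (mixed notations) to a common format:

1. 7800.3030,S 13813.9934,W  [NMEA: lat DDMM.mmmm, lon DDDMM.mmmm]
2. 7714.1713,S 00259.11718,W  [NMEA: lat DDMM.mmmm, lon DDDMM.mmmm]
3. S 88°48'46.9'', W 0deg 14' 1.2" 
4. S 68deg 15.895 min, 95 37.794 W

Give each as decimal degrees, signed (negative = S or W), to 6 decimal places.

1. -78.005050, -138.233223
2. -77.236188, -2.985286
3. -88.813028, -0.233667
4. -68.264917, -95.629900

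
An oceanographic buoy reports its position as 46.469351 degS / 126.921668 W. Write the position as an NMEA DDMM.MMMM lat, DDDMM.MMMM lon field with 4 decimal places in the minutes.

Lat: fractional part 0.469351 → 28.161060 minutes
Lon: fractional part 0.921668 → 55.300080 minutes

4628.1611,S / 12655.3001,W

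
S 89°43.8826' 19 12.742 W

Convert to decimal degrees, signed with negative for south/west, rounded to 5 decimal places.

φ: 43.8826′ = 0.731377°; total 89.731377
S → negative
Longitude: 12.742′ = 0.212367°; total 19.212367
W ⇒ negate

-89.73138, -19.21237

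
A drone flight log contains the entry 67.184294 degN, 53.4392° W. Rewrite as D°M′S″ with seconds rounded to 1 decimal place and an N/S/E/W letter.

Latitude: 0.184294 × 60 = 11.05764′ → 11′, remainder × 60 = 3.458″
λ: 0.439200° → 26.35200′; 0.35200 × 60 = 21.120″

67°11′3.5″ N, 53°26′21.1″ W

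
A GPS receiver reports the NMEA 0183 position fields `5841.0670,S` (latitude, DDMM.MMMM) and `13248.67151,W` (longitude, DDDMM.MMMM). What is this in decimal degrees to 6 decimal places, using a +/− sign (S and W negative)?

-58.684450, -132.811192

φ: degrees = first 2 digits = 58, minutes = 41.067; 58 + 41.067/60 = 58.6844500
hemisphere S, so the sign is −
Lon: split at 3 digits → 132° and 48.67151′; 132 + 48.67151/60 = 132.8111918
W → negative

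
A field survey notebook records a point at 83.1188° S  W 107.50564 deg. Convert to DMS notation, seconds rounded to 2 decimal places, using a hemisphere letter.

Latitude: 0.118800 × 60 = 7.12800′ → 7′, remainder × 60 = 7.6800″
Longitude: 0.505640 × 60 = 30.33840′ → 30′, remainder × 60 = 20.3040″

83°07′7.68″ S, 107°30′20.30″ W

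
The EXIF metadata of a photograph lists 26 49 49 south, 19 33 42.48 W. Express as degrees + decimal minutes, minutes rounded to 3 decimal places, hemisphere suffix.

Latitude: 49 + 49/60 = 49.81667′
Lon: 33 + 42.48/60 = 33.70800′

26° 49.817′ S, 19° 33.708′ W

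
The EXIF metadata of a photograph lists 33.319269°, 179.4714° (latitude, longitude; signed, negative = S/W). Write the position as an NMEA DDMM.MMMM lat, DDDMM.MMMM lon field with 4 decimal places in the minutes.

3319.1561,N / 17928.2840,E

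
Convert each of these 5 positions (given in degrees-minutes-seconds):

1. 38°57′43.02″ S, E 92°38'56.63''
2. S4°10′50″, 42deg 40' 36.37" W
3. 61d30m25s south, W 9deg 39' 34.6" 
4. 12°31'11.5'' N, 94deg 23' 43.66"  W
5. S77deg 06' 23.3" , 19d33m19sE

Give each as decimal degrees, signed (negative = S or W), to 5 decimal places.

1. -38.96195, 92.64906
2. -4.18056, -42.67677
3. -61.50694, -9.65961
4. 12.51986, -94.39546
5. -77.10647, 19.55528

Point 1:
  φ: 57′ + 43.02″ = 57.71700′; 38 + 57.71700/60 = 38.961950
  S ⇒ negate
  Longitude: 92° + 38/60 + 56.63/3600 = 92 + 0.633333 + 0.015731 = 92.649064
  E ⇒ keep positive
Point 2:
  Latitude: 4° + 10/60 + 50/3600 = 4 + 0.166667 + 0.013889 = 4.180556
  hemisphere S, so the sign is −
  Lon: 42° + 40/60 + 36.37/3600 = 42 + 0.666667 + 0.010103 = 42.676769
  hemisphere W, so the sign is −
Point 3:
  φ: 61 + 30/60 + 25/3600 = 61.506944
  hemisphere S, so the sign is −
  Lon: 9 + 39/60 + 34.6/3600 = 9.659611
  W ⇒ negate
Point 4:
  Lat: 12 + 31/60 + 11.5/3600 = 12.519861
  N → positive
  Lon: 94 + 23/60 + 43.66/3600 = 94.395461
  W ⇒ negate
Point 5:
  φ: 6′ + 23.3″ = 6.38833′; 77 + 6.38833/60 = 77.106472
  S → negative
  Longitude: 19 + 33/60 + 19/3600 = 19.555278
  E → positive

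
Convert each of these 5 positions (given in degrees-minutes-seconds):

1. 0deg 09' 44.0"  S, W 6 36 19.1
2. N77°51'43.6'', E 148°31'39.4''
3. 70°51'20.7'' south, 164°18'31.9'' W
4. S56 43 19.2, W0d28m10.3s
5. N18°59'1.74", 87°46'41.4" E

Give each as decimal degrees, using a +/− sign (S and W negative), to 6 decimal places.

1. -0.162222, -6.605306
2. 77.862111, 148.527611
3. -70.855750, -164.308861
4. -56.722000, -0.469528
5. 18.983817, 87.778167

Point 1:
  Lat: 0 + 9/60 + 44/3600 = 0.1622222
  S ⇒ negate
  λ: 36′ + 19.1″ = 36.31833′; 6 + 36.31833/60 = 6.6053056
  W → negative
Point 2:
  Lat: 51′ + 43.6″ = 51.72667′; 77 + 51.72667/60 = 77.8621111
  N → positive
  Lon: 148 + 31/60 + 39.4/3600 = 148.5276111
  E ⇒ keep positive
Point 3:
  Lat: 70° + 51/60 + 20.7/3600 = 70 + 0.850000 + 0.005750 = 70.8557500
  S ⇒ negate
  λ: 164 + 18/60 + 31.9/3600 = 164.3088611
  hemisphere W, so the sign is −
Point 4:
  φ: 43′ + 19.2″ = 43.32000′; 56 + 43.32000/60 = 56.7220000
  S → negative
  Longitude: 28′ + 10.3″ = 28.17167′; 0 + 28.17167/60 = 0.4695278
  hemisphere W, so the sign is −
Point 5:
  φ: 18° + 59/60 + 1.74/3600 = 18 + 0.983333 + 0.000483 = 18.9838167
  N → positive
  Longitude: 87 + 46/60 + 41.4/3600 = 87.7781667
  E ⇒ keep positive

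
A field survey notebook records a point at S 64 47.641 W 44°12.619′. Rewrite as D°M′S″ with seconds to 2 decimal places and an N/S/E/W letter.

64°47′38.46″ S, 44°12′37.14″ W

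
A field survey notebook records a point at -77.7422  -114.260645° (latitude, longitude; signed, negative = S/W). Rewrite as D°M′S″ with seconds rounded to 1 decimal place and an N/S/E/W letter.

77°44′31.9″ S, 114°15′38.3″ W

Latitude is negative → S; |value| = 77.742200
Latitude: whole degrees 77; 44.53200′ → 44′ and 31.920″
Longitude is negative → W; |value| = 114.260645
Longitude: whole degrees 114; 15.63870′ → 15′ and 38.322″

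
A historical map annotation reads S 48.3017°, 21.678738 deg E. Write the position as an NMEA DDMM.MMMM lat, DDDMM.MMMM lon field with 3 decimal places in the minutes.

4818.102,S / 02140.724,E

φ: 48° + 0.301700 × 60 = 48° 18.10200′
Lon: fractional part 0.678738 → 40.72428 minutes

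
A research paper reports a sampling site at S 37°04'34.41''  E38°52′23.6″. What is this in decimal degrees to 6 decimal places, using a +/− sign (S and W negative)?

-37.076225, 38.873222

Lat: 37 + 4/60 + 34.41/3600 = 37.0762250
hemisphere S, so the sign is −
Lon: 52′ + 23.6″ = 52.39333′; 38 + 52.39333/60 = 38.8732222
E ⇒ keep positive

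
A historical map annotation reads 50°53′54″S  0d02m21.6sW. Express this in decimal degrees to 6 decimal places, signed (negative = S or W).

-50.898333, -0.039333

φ: 50° + 53/60 + 54/3600 = 50 + 0.883333 + 0.015000 = 50.8983333
S ⇒ negate
Longitude: 0° + 2/60 + 21.6/3600 = 0 + 0.033333 + 0.006000 = 0.0393333
hemisphere W, so the sign is −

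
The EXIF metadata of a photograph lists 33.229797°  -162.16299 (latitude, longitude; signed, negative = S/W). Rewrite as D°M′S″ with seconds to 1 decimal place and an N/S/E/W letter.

33°13′47.3″ N, 162°09′46.8″ W

φ: whole degrees 33; 13.78782′ → 13′ and 47.269″
Longitude is negative → W; |value| = 162.162990
λ: whole degrees 162; 9.77940′ → 9′ and 46.764″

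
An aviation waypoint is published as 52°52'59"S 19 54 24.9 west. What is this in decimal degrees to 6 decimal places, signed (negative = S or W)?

φ: 52′ + 59″ = 52.98333′; 52 + 52.98333/60 = 52.8830556
hemisphere S, so the sign is −
Longitude: 19° + 54/60 + 24.9/3600 = 19 + 0.900000 + 0.006917 = 19.9069167
hemisphere W, so the sign is −

-52.883056, -19.906917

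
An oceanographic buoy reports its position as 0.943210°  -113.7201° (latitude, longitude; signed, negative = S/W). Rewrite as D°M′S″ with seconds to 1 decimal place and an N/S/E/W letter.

0°56′35.6″ N, 113°43′12.4″ W

φ: 0.943210° → 56.59260′; 0.59260 × 60 = 35.556″
Longitude is negative → W; |value| = 113.720100
Lon: 0.720100 × 60 = 43.20600′ → 43′, remainder × 60 = 12.360″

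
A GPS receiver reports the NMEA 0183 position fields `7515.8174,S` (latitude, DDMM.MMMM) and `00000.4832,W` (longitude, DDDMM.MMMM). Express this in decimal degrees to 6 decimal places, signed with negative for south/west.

Latitude: split at 2 digits → 75° and 15.8174′; 75 + 15.8174/60 = 75.2636233
S ⇒ negate
λ: degrees = first 3 digits = 0, minutes = 0.4832; 0 + 0.4832/60 = 0.0080533
W → negative

-75.263623, -0.008053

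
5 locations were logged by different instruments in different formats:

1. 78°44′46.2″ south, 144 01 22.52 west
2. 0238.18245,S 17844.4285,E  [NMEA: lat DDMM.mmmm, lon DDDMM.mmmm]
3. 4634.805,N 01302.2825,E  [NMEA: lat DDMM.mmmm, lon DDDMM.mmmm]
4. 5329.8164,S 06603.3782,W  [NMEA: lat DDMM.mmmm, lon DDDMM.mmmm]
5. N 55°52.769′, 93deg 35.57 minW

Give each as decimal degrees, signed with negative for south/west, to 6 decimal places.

1. -78.746167, -144.022922
2. -2.636374, 178.740475
3. 46.580083, 13.038042
4. -53.496940, -66.056303
5. 55.879483, -93.592833

Point 1:
  Lat: 78° + 44/60 + 46.2/3600 = 78 + 0.733333 + 0.012833 = 78.7461667
  S → negative
  Lon: 1′ + 22.52″ = 1.37533′; 144 + 1.37533/60 = 144.0229222
  W ⇒ negate
Point 2:
  Latitude: degrees = first 2 digits = 2, minutes = 38.18245; 2 + 38.18245/60 = 2.6363742
  hemisphere S, so the sign is −
  Lon: split at 3 digits → 178° and 44.4285′; 178 + 44.4285/60 = 178.7404750
  E ⇒ keep positive
Point 3:
  Lat: split at 2 digits → 46° and 34.805′; 46 + 34.805/60 = 46.5800833
  N → positive
  λ: split at 3 digits → 013° and 2.2825′; 13 + 2.2825/60 = 13.0380417
  E → positive
Point 4:
  Latitude: split at 2 digits → 53° and 29.8164′; 53 + 29.8164/60 = 53.4969400
  S → negative
  Longitude: degrees = first 3 digits = 66, minutes = 3.3782; 66 + 3.3782/60 = 66.0563033
  hemisphere W, so the sign is −
Point 5:
  Latitude: 52.769′ = 0.879483°; total 55.8794833
  N ⇒ keep positive
  Longitude: 93 + 35.57/60 = 93.5928333
  hemisphere W, so the sign is −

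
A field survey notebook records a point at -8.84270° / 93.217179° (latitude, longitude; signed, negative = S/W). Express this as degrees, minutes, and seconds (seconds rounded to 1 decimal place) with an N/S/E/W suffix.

8°50′33.7″ S, 93°13′1.8″ E

Latitude is negative → S; |value| = 8.842700
Latitude: whole degrees 8; 50.56200′ → 50′ and 33.720″
λ: 0.217179° → 13.03074′; 0.03074 × 60 = 1.844″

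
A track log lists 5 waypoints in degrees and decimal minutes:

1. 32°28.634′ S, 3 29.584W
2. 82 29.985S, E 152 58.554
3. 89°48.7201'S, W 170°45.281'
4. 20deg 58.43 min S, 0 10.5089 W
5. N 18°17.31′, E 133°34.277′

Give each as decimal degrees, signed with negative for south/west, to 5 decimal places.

1. -32.47723, -3.49307
2. -82.49975, 152.97590
3. -89.81200, -170.75468
4. -20.97383, -0.17515
5. 18.28850, 133.57128

Point 1:
  Lat: 32 + 28.634/60 = 32.477233
  S → negative
  Lon: 29.584′ = 0.493067°; total 3.493067
  W → negative
Point 2:
  Lat: 29.985′ = 0.499750°; total 82.499750
  hemisphere S, so the sign is −
  λ: 152 + 58.554/60 = 152.975900
  E → positive
Point 3:
  Lat: 89 + 48.7201/60 = 89.812002
  hemisphere S, so the sign is −
  Lon: 45.281′ = 0.754683°; total 170.754683
  hemisphere W, so the sign is −
Point 4:
  Lat: 20 + 58.43/60 = 20.973833
  S → negative
  Lon: 0 + 10.5089/60 = 0.175148
  hemisphere W, so the sign is −
Point 5:
  Latitude: 18 + 17.31/60 = 18.288500
  N ⇒ keep positive
  Lon: 34.277′ = 0.571283°; total 133.571283
  E ⇒ keep positive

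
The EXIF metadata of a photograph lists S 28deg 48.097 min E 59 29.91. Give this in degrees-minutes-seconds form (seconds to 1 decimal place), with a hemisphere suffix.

φ: fractional minutes 0.09700 × 60 = 5.820″
Longitude: fractional minutes 0.91000 × 60 = 54.600″

28°48′5.8″ S, 59°29′54.6″ E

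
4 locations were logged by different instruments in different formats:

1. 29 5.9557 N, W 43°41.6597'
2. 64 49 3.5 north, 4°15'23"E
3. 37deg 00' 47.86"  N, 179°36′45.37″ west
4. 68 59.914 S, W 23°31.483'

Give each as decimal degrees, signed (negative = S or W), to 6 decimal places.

1. 29.099262, -43.694328
2. 64.817639, 4.256389
3. 37.013294, -179.612603
4. -68.998567, -23.524717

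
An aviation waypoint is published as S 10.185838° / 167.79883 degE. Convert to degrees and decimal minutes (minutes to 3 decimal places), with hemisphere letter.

Latitude: 10° + 0.185838 × 60 = 10° 11.15028′
Longitude: 167° + 0.798830 × 60 = 167° 47.92980′

10° 11.150′ S, 167° 47.930′ E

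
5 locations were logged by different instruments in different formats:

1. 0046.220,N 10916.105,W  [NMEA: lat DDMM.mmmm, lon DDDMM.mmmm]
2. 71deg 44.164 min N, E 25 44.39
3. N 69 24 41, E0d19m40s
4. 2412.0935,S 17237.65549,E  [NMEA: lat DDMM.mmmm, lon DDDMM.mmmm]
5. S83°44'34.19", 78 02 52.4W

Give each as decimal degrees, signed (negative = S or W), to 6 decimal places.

1. 0.770333, -109.268417
2. 71.736067, 25.739833
3. 69.411389, 0.327778
4. -24.201558, 172.627592
5. -83.742831, -78.047889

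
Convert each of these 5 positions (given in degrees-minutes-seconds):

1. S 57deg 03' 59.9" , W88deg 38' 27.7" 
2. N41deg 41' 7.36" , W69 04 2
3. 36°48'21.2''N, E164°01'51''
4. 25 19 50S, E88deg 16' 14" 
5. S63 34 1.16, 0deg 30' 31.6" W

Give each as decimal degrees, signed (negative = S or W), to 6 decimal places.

Point 1:
  Latitude: 57 + 3/60 + 59.9/3600 = 57.0666389
  S → negative
  λ: 88° + 38/60 + 27.7/3600 = 88 + 0.633333 + 0.007694 = 88.6410278
  W ⇒ negate
Point 2:
  Lat: 41′ + 7.36″ = 41.12267′; 41 + 41.12267/60 = 41.6853778
  N ⇒ keep positive
  λ: 69° + 4/60 + 2/3600 = 69 + 0.066667 + 0.000556 = 69.0672222
  hemisphere W, so the sign is −
Point 3:
  Latitude: 36 + 48/60 + 21.2/3600 = 36.8058889
  N ⇒ keep positive
  Lon: 1′ + 51″ = 1.85000′; 164 + 1.85000/60 = 164.0308333
  E ⇒ keep positive
Point 4:
  Lat: 25 + 19/60 + 50/3600 = 25.3305556
  S ⇒ negate
  λ: 88° + 16/60 + 14/3600 = 88 + 0.266667 + 0.003889 = 88.2705556
  E ⇒ keep positive
Point 5:
  Latitude: 63° + 34/60 + 1.16/3600 = 63 + 0.566667 + 0.000322 = 63.5669889
  S ⇒ negate
  Longitude: 0 + 30/60 + 31.6/3600 = 0.5087778
  W ⇒ negate

1. -57.066639, -88.641028
2. 41.685378, -69.067222
3. 36.805889, 164.030833
4. -25.330556, 88.270556
5. -63.566989, -0.508778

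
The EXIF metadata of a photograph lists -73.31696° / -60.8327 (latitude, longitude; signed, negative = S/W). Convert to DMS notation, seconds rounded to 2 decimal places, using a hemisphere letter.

Latitude is negative → S; |value| = 73.316960
Latitude: 0.316960° → 19.01760′; 0.01760 × 60 = 1.0560″
Longitude is negative → W; |value| = 60.832700
Longitude: whole degrees 60; 49.96200′ → 49′ and 57.7200″

73°19′1.06″ S, 60°49′57.72″ W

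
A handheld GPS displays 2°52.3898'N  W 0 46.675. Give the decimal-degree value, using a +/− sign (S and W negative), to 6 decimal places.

2.873163, -0.777917

Lat: 52.3898′ = 0.873163°; total 2.8731633
N → positive
Longitude: 0 + 46.675/60 = 0.7779167
hemisphere W, so the sign is −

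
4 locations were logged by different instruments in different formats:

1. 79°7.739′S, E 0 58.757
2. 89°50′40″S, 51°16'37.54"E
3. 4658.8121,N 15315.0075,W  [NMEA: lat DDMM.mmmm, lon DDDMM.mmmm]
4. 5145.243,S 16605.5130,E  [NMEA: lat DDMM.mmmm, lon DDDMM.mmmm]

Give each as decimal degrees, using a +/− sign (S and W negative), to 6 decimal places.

Point 1:
  φ: 79 + 7.739/60 = 79.1289833
  S → negative
  Lon: 58.757′ = 0.979283°; total 0.9792833
  E ⇒ keep positive
Point 2:
  Latitude: 89 + 50/60 + 40/3600 = 89.8444444
  hemisphere S, so the sign is −
  λ: 51° + 16/60 + 37.54/3600 = 51 + 0.266667 + 0.010428 = 51.2770944
  E ⇒ keep positive
Point 3:
  Latitude: split at 2 digits → 46° and 58.8121′; 46 + 58.8121/60 = 46.9802017
  N ⇒ keep positive
  Lon: split at 3 digits → 153° and 15.0075′; 153 + 15.0075/60 = 153.2501250
  W → negative
Point 4:
  φ: split at 2 digits → 51° and 45.243′; 51 + 45.243/60 = 51.7540500
  S → negative
  λ: degrees = first 3 digits = 166, minutes = 5.513; 166 + 5.513/60 = 166.0918833
  E ⇒ keep positive

1. -79.128983, 0.979283
2. -89.844444, 51.277094
3. 46.980202, -153.250125
4. -51.754050, 166.091883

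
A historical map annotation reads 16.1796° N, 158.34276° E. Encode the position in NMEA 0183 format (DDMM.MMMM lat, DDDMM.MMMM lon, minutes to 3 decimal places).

Latitude: 16° + 0.179600 × 60 = 16° 10.77600′
λ: 158° + 0.342760 × 60 = 158° 20.56560′

1610.776,N / 15820.566,E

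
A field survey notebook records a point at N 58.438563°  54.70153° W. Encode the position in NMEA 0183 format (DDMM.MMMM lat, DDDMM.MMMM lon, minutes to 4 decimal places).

Lat: fractional part 0.438563 → 26.313780 minutes
Lon: fractional part 0.701530 → 42.091800 minutes

5826.3138,N / 05442.0918,W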